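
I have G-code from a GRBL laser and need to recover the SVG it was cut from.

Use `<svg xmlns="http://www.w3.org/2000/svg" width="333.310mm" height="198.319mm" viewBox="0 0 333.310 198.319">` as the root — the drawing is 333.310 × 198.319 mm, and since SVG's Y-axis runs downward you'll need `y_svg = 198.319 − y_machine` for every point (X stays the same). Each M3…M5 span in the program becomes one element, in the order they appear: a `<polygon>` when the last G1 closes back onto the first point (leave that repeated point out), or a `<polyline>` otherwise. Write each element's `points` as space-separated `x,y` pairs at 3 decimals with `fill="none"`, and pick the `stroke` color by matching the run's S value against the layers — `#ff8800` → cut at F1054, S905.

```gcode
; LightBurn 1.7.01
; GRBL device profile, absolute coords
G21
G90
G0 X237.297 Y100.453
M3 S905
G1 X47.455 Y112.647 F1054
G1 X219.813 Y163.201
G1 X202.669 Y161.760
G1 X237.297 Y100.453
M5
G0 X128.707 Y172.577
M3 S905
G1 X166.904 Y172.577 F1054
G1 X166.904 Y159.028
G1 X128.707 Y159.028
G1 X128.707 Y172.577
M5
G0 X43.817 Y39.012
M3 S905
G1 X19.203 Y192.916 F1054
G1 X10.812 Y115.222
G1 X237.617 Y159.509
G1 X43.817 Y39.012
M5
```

<svg xmlns="http://www.w3.org/2000/svg" width="333.310mm" height="198.319mm" viewBox="0 0 333.310 198.319">
  <polygon points="237.297,97.866 47.455,85.672 219.813,35.118 202.669,36.559" fill="none" stroke="#ff8800"/>
  <polygon points="128.707,25.742 166.904,25.742 166.904,39.291 128.707,39.291" fill="none" stroke="#ff8800"/>
  <polygon points="43.817,159.307 19.203,5.403 10.812,83.097 237.617,38.810" fill="none" stroke="#ff8800"/>
</svg>

y_svg = 198.319 − y_m. Every run uses S905, so all elements get stroke `#ff8800` (cut).

[1] closed run; points: 237.297,97.866 47.455,85.672 219.813,35.118 202.669,36.559

[2] closed run; points: 128.707,25.742 166.904,25.742 166.904,39.291 128.707,39.291

[3] closed run; points: 43.817,159.307 19.203,5.403 10.812,83.097 237.617,38.810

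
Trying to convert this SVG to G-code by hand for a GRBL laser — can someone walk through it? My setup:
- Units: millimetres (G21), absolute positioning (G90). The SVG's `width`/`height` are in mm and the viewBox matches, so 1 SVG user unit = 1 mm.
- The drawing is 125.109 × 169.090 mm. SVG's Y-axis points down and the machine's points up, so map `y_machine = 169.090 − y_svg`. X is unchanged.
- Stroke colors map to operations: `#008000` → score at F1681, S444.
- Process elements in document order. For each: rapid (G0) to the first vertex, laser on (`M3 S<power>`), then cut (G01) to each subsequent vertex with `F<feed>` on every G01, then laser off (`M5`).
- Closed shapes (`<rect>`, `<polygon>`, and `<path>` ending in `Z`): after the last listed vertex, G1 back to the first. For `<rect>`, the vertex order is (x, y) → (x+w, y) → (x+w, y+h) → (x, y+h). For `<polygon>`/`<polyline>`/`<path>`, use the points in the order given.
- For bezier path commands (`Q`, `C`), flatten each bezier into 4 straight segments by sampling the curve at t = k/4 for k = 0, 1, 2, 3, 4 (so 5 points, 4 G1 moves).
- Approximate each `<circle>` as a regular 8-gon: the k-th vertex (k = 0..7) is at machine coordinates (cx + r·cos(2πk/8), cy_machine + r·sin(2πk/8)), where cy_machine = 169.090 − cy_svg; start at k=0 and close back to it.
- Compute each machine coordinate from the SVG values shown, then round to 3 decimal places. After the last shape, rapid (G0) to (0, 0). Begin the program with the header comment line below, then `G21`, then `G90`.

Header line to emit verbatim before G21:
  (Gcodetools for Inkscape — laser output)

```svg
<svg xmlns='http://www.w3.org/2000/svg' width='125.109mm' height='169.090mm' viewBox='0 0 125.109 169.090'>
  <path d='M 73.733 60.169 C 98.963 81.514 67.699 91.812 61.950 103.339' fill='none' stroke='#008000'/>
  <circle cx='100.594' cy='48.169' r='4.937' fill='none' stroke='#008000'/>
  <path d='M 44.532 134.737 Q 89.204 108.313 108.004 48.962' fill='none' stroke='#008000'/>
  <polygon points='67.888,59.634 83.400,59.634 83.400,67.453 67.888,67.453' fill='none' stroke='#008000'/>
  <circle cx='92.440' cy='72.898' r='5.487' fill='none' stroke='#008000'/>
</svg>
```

(Gcodetools for Inkscape — laser output)
G21
G90
G0 X73.733 Y108.921
M3 S444
G01 X83.344 Y94.792 F1681
G01 X79.459 Y83.654 F1681
G01 X69.764 Y74.358 F1681
G01 X61.950 Y65.751 F1681
M5
G0 X105.531 Y120.921
M3 S444
G01 X104.085 Y124.412 F1681
G01 X100.594 Y125.858 F1681
G01 X97.103 Y124.412 F1681
G01 X95.657 Y120.921 F1681
G01 X97.103 Y117.430 F1681
G01 X100.594 Y115.984 F1681
G01 X104.085 Y117.430 F1681
G01 X105.531 Y120.921 F1681
M5
G0 X44.532 Y34.353
M3 S444
G01 X65.251 Y49.623 F1681
G01 X82.736 Y69.009 F1681
G01 X96.987 Y92.510 F1681
G01 X108.004 Y120.128 F1681
M5
G0 X67.888 Y109.456
M3 S444
G01 X83.400 Y109.456 F1681
G01 X83.400 Y101.637 F1681
G01 X67.888 Y101.637 F1681
G01 X67.888 Y109.456 F1681
M5
G0 X97.927 Y96.192
M3 S444
G01 X96.320 Y100.072 F1681
G01 X92.440 Y101.679 F1681
G01 X88.560 Y100.072 F1681
G01 X86.953 Y96.192 F1681
G01 X88.560 Y92.312 F1681
G01 X92.440 Y90.705 F1681
G01 X96.320 Y92.312 F1681
G01 X97.927 Y96.192 F1681
M5
G0 X0.000 Y0.000

viewBox `0 0 125.109 169.090` with mm width/height → 1 unit = 1 mm. Flip: y_m = 169.090 − y_svg.

**Shape 1** — `<path>` cubic bezier, stroke `#008000` → score (S444, F1681). Control points (SVG): P0=(73.733,60.169), P1=(98.963,81.514), P2=(67.699,91.812), P3=(61.950,103.339); sampled at t=k/4. Machine vertices: (73.733,108.921) → (83.344,94.792) → (79.459,83.654) → (69.764,74.358) → (61.950,65.751). Open path.

**Shape 2** — `<circle>` circle, stroke `#008000` → score (S444, F1681). Machine vertices: (105.531,120.921) → (104.085,124.412) → (100.594,125.858) → (97.103,124.412) → (95.657,120.921) → (97.103,117.430) → (100.594,115.984) → (104.085,117.430) → (105.531,120.921). Closed: final G1 returns to the first vertex.

**Shape 3** — `<path>` quadratic bezier, stroke `#008000` → score (S444, F1681). Control points (SVG): P0=(44.532,134.737), P1=(89.204,108.313), P2=(108.004,48.962); sampled at t=k/4. Machine vertices: (44.532,34.353) → (65.251,49.623) → (82.736,69.009) → (96.987,92.510) → (108.004,120.128). Open path.

**Shape 4** — `<polygon>` rectangle, stroke `#008000` → score (S444, F1681). Machine vertices: (67.888,109.456) → (83.400,109.456) → (83.400,101.637) → (67.888,101.637) → (67.888,109.456). Closed: final G1 returns to the first vertex.

**Shape 5** — `<circle>` circle, stroke `#008000` → score (S444, F1681). Machine vertices: (97.927,96.192) → (96.320,100.072) → (92.440,101.679) → (88.560,100.072) → (86.953,96.192) → (88.560,92.312) → (92.440,90.705) → (96.320,92.312) → (97.927,96.192). Closed: final G1 returns to the first vertex.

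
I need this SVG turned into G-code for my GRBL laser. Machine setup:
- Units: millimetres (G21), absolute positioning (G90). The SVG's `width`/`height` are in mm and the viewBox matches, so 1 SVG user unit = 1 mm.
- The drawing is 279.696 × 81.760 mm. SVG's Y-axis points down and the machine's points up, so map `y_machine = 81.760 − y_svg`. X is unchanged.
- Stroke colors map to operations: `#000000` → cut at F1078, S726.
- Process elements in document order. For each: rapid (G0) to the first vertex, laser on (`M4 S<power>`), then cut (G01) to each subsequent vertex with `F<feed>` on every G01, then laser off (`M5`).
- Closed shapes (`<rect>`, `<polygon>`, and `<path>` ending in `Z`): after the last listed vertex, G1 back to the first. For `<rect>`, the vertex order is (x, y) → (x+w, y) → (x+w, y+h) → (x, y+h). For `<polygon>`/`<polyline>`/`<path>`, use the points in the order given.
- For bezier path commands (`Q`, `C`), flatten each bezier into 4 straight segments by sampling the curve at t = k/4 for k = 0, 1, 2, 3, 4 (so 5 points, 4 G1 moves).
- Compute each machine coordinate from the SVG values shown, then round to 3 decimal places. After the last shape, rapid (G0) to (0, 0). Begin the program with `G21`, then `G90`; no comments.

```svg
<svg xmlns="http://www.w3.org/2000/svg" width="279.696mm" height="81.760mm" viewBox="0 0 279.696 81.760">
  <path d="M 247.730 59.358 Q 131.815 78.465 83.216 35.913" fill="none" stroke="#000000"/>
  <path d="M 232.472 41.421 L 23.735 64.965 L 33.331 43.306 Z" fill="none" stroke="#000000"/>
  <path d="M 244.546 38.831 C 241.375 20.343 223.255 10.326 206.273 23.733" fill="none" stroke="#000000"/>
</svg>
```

G21
G90
G0 X247.730 Y22.402
M4 S726
G01 X193.980 Y16.702 F1078
G01 X148.644 Y18.710 F1078
G01 X111.723 Y28.425 F1078
G01 X83.216 Y45.847 F1078
M5
G0 X232.472 Y40.339
M4 S726
G01 X23.735 Y16.795 F1078
G01 X33.331 Y38.454 F1078
G01 X232.472 Y40.339 F1078
M5
G0 X244.546 Y42.929
M4 S726
G01 X239.616 Y54.973 F1078
G01 X230.589 Y62.439 F1078
G01 X218.972 Y63.924 F1078
G01 X206.273 Y58.027 F1078
M5
G0 X0.000 Y0.000

1 u = 1 mm; y_m = 81.760 − y.

[1] `<path>` quadratic bezier, #000000→cut S726 F1078: (247.730,22.402) → (193.980,16.702) → (148.644,18.710) → (111.723,28.425) → (83.216,45.847)

[2] `<path>` closed polygon, #000000→cut S726 F1078: (232.472,40.339) → (23.735,16.795) → (33.331,38.454) → (232.472,40.339) (closed)

[3] `<path>` cubic bezier, #000000→cut S726 F1078: (244.546,42.929) → (239.616,54.973) → (230.589,62.439) → (218.972,63.924) → (206.273,58.027)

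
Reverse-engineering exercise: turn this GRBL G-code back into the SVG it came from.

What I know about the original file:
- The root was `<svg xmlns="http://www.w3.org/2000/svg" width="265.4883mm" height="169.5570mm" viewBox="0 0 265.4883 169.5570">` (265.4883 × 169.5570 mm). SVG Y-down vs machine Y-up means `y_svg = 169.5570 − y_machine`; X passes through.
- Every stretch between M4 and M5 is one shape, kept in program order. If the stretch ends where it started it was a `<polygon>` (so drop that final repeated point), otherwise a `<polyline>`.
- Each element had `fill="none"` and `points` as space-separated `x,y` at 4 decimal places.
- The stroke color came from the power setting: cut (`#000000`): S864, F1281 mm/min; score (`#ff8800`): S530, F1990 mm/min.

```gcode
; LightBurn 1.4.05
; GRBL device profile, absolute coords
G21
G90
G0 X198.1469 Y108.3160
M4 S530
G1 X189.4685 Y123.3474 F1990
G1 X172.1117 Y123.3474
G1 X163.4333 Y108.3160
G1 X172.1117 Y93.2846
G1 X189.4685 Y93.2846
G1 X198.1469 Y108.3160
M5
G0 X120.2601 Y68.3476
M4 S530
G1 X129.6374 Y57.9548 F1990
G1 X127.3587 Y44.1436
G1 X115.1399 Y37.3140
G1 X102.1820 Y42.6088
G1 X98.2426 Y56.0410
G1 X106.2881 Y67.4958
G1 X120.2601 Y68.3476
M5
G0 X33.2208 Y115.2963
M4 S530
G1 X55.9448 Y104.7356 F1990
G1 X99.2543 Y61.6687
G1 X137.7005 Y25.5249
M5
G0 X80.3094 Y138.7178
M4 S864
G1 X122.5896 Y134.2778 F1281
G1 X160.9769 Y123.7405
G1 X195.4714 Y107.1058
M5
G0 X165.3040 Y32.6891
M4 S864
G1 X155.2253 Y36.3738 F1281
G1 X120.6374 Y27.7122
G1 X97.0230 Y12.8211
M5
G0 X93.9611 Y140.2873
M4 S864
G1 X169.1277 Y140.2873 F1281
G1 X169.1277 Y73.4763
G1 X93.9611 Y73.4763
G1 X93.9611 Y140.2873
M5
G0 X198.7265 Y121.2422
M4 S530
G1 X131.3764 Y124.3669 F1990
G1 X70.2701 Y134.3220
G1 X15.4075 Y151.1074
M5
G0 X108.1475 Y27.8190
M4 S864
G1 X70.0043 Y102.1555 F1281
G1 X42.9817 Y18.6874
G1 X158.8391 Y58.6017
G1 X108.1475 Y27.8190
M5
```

Each laser-on run becomes one SVG element. Flip Y back into SVG space with y_svg = 169.5570 − y_machine.

Run 1: power S530 maps to stroke `#ff8800` (score). The run returns to its start, so emit a `<polygon>` with points (Y-flipped): 198.1469,61.2410 189.4685,46.2096 172.1117,46.2096 163.4333,61.2410 172.1117,76.2724 189.4685,76.2724.

Run 2: power S530 maps to stroke `#ff8800` (score). The run returns to its start, so emit a `<polygon>` with points (Y-flipped): 120.2601,101.2094 129.6374,111.6022 127.3587,125.4134 115.1399,132.2430 102.1820,126.9482 98.2426,113.5160 106.2881,102.0612.

Run 3: S530 ⇒ score layer `#ff8800`. The run is open, so emit a `<polyline>` with points (Y-flipped): 33.2208,54.2607 55.9448,64.8214 99.2543,107.8883 137.7005,144.0321.

Run 4: S864 ⇒ cut layer `#000000`. The run is open, so emit a `<polyline>` with points (Y-flipped): 80.3094,30.8392 122.5896,35.2792 160.9769,45.8165 195.4714,62.4512.

Run 5: S864 ⇒ cut layer `#000000`. The run is open, so emit a `<polyline>` with points (Y-flipped): 165.3040,136.8679 155.2253,133.1832 120.6374,141.8448 97.0230,156.7359.

Run 6: S864 ⇒ cut layer `#000000`. The run returns to its start, so emit a `<polygon>` with points (Y-flipped): 93.9611,29.2697 169.1277,29.2697 169.1277,96.0807 93.9611,96.0807.

Run 7: the run's S530 means `#ff8800` (score). The run is open, so emit a `<polyline>` with points (Y-flipped): 198.7265,48.3148 131.3764,45.1901 70.2701,35.2350 15.4075,18.4496.

Run 8: the run's S864 means `#000000` (cut). The run returns to its start, so emit a `<polygon>` with points (Y-flipped): 108.1475,141.7380 70.0043,67.4015 42.9817,150.8696 158.8391,110.9553.

<svg xmlns="http://www.w3.org/2000/svg" width="265.4883mm" height="169.5570mm" viewBox="0 0 265.4883 169.5570">
  <polygon points="198.1469,61.2410 189.4685,46.2096 172.1117,46.2096 163.4333,61.2410 172.1117,76.2724 189.4685,76.2724" fill="none" stroke="#ff8800"/>
  <polygon points="120.2601,101.2094 129.6374,111.6022 127.3587,125.4134 115.1399,132.2430 102.1820,126.9482 98.2426,113.5160 106.2881,102.0612" fill="none" stroke="#ff8800"/>
  <polyline points="33.2208,54.2607 55.9448,64.8214 99.2543,107.8883 137.7005,144.0321" fill="none" stroke="#ff8800"/>
  <polyline points="80.3094,30.8392 122.5896,35.2792 160.9769,45.8165 195.4714,62.4512" fill="none" stroke="#000000"/>
  <polyline points="165.3040,136.8679 155.2253,133.1832 120.6374,141.8448 97.0230,156.7359" fill="none" stroke="#000000"/>
  <polygon points="93.9611,29.2697 169.1277,29.2697 169.1277,96.0807 93.9611,96.0807" fill="none" stroke="#000000"/>
  <polyline points="198.7265,48.3148 131.3764,45.1901 70.2701,35.2350 15.4075,18.4496" fill="none" stroke="#ff8800"/>
  <polygon points="108.1475,141.7380 70.0043,67.4015 42.9817,150.8696 158.8391,110.9553" fill="none" stroke="#000000"/>
</svg>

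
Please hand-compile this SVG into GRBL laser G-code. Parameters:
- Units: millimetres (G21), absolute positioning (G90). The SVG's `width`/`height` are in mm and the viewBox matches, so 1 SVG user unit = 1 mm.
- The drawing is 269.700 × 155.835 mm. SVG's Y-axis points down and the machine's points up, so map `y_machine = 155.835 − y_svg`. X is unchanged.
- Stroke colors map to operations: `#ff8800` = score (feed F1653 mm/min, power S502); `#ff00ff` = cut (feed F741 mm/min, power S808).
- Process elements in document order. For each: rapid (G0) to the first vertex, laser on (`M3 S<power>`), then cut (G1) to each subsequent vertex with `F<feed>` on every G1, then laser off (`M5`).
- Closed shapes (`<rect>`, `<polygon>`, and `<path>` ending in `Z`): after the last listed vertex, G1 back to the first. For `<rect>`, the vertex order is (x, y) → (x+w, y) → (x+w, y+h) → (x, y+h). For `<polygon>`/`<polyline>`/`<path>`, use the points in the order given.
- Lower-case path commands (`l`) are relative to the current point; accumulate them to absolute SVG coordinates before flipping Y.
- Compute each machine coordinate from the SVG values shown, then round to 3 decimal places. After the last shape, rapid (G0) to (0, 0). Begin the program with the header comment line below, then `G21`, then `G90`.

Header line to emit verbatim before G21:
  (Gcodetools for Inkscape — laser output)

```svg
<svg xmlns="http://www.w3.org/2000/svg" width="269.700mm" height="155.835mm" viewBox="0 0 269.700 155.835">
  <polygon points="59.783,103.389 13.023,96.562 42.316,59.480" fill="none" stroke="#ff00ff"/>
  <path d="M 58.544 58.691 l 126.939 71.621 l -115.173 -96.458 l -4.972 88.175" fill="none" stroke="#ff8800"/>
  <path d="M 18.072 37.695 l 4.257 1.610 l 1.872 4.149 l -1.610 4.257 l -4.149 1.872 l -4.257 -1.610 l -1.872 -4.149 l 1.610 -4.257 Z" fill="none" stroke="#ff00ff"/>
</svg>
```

1 u = 1 mm; y_m = 155.835 − y.

[1] `<polygon>` regular polygon, #ff00ff→cut S808 F741: (59.783,52.446) → (13.023,59.273) → (42.316,96.355) → (59.783,52.446) (closed)

[2] `<path>` open polyline, #ff8800→score S502 F1653: (58.544,97.144) → (185.483,25.523) → (70.310,121.981) → (65.338,33.806)

[3] `<path>` regular polygon, #ff00ff→cut S808 F741: (18.072,118.140) → (22.329,116.530) → (24.201,112.381) → (22.591,108.124) → (18.442,106.252) → (14.185,107.862) → (12.313,112.011) → (13.923,116.268) → (18.072,118.140) (closed)

(Gcodetools for Inkscape — laser output)
G21
G90
G0 X59.783 Y52.446
M3 S808
G1 X13.023 Y59.273 F741
G1 X42.316 Y96.355 F741
G1 X59.783 Y52.446 F741
M5
G0 X58.544 Y97.144
M3 S502
G1 X185.483 Y25.523 F1653
G1 X70.310 Y121.981 F1653
G1 X65.338 Y33.806 F1653
M5
G0 X18.072 Y118.140
M3 S808
G1 X22.329 Y116.530 F741
G1 X24.201 Y112.381 F741
G1 X22.591 Y108.124 F741
G1 X18.442 Y106.252 F741
G1 X14.185 Y107.862 F741
G1 X12.313 Y112.011 F741
G1 X13.923 Y116.268 F741
G1 X18.072 Y118.140 F741
M5
G0 X0.000 Y0.000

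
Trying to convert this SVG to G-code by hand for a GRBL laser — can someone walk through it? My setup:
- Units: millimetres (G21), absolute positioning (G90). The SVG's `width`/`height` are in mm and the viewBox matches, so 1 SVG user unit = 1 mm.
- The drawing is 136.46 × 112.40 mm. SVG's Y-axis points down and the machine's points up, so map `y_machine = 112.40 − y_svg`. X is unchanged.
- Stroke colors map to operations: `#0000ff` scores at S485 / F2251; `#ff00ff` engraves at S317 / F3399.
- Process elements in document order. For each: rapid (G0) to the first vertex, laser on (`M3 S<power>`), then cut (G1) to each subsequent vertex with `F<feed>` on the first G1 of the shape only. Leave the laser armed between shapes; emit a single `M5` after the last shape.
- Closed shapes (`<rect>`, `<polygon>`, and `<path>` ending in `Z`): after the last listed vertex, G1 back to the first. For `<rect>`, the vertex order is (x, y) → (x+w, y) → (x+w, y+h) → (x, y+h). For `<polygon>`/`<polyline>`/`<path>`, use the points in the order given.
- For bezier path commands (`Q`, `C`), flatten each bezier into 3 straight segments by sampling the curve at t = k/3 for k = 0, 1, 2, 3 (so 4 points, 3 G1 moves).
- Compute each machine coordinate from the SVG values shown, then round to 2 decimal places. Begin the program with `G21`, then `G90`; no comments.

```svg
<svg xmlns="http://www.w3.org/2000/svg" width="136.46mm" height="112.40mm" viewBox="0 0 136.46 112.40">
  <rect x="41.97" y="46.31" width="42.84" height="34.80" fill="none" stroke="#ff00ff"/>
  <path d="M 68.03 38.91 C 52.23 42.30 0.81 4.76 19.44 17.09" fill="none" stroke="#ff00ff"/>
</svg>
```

1 u = 1 mm; y_m = 112.40 − y.

[1] `<rect>` rectangle, #ff00ff→engrave S317 F3399: (41.97,66.09) → (84.81,66.09) → (84.81,31.29) → (41.97,31.29) → (41.97,66.09) (closed)

[2] `<path>` cubic bezier, #ff00ff→engrave S317 F3399: (68.03,73.49) → (44.27,80.38) → (20.25,94.38) → (19.44,95.31)

G21
G90
G0 X41.97 Y66.09
M3 S317
G1 X84.81 Y66.09 F3399
G1 X84.81 Y31.29
G1 X41.97 Y31.29
G1 X41.97 Y66.09
G0 X68.03 Y73.49
M3 S317
G1 X44.27 Y80.38 F3399
G1 X20.25 Y94.38
G1 X19.44 Y95.31
M5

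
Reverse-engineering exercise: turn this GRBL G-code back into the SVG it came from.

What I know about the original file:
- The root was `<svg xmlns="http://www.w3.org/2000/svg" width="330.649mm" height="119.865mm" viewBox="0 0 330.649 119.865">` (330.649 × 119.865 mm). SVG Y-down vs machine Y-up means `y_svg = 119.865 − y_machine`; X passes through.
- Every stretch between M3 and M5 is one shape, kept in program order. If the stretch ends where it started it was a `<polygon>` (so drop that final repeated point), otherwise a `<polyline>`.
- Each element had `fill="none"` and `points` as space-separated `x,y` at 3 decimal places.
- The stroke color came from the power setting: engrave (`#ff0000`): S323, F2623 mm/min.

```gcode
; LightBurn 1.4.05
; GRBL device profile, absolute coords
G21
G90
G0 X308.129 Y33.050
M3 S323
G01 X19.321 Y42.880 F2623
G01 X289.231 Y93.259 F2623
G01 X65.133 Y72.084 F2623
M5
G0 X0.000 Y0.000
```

Machine Y-up, SVG Y-down with viewBox height 119.865, so y_svg = 119.865 − y_machine; X carries over. Every run uses S323, so all elements get stroke `#ff0000` (engrave).

Run 1: The run is open, so emit a `<polyline>` with points (Y-flipped): 308.129,86.815 19.321,76.985 289.231,26.606 65.133,47.781.

<svg xmlns="http://www.w3.org/2000/svg" width="330.649mm" height="119.865mm" viewBox="0 0 330.649 119.865">
  <polyline points="308.129,86.815 19.321,76.985 289.231,26.606 65.133,47.781" fill="none" stroke="#ff0000"/>
</svg>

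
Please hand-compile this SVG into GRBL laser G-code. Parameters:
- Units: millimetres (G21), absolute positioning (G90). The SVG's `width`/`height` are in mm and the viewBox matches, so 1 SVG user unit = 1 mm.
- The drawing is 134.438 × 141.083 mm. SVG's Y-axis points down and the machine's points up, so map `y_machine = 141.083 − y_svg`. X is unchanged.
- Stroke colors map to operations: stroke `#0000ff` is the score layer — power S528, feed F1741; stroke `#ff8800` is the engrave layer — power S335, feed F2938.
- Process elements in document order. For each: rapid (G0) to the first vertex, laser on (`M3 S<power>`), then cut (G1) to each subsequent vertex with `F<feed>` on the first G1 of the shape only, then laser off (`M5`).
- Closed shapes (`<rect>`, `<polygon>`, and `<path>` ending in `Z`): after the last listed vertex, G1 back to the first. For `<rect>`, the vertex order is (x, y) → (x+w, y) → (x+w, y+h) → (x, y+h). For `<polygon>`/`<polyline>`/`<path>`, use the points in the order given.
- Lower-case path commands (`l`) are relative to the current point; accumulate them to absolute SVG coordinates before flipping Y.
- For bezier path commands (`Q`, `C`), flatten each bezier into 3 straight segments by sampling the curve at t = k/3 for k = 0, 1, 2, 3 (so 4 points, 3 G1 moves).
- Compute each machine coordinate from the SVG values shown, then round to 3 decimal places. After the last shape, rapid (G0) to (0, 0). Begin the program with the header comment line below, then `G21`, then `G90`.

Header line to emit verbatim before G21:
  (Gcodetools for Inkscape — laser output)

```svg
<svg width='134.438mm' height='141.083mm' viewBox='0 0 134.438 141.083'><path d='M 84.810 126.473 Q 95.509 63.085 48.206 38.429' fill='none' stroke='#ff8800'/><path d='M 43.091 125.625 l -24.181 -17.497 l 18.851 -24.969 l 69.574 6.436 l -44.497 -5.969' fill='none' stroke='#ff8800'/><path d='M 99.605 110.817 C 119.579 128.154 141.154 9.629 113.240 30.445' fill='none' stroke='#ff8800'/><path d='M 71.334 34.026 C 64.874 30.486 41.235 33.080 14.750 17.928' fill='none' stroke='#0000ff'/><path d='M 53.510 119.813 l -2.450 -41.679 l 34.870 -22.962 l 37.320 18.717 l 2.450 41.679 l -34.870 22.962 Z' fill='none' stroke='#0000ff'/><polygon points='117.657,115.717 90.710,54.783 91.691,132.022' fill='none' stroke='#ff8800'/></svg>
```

(Gcodetools for Inkscape — laser output)
G21
G90
G0 X84.810 Y14.610
M3 S335
G1 X85.498 Y52.565 F2938
G1 X73.297 Y81.913
G1 X48.206 Y102.654
M5
G0 X43.091 Y15.458
M3 S335
G1 X18.910 Y32.955 F2938
G1 X37.761 Y57.924
G1 X107.335 Y51.488
G1 X62.838 Y57.457
M5
G0 X99.605 Y30.266
M3 S335
G1 X118.220 Y48.024 F2938
G1 X126.550 Y95.200
G1 X113.240 Y110.638
M5
G0 X71.334 Y107.057
M3 S528
G1 X59.679 Y109.437 F1741
G1 X39.755 Y113.034
G1 X14.750 Y123.155
M5
G0 X53.510 Y21.270
M3 S528
G1 X51.060 Y62.949 F1741
G1 X85.930 Y85.911
G1 X123.250 Y67.194
G1 X125.700 Y25.515
G1 X90.830 Y2.553
G1 X53.510 Y21.270
M5
G0 X117.657 Y25.366
M3 S335
G1 X90.710 Y86.300 F2938
G1 X91.691 Y9.061
G1 X117.657 Y25.366
M5
G0 X0.000 Y0.000

Since the viewBox matches the mm dimensions, user units are millimetres directly. The only transform is the Y-flip y_m = 141.083 − y_svg.

Shape 1 is a quadratic bezier drawn with `<path>`. Its stroke #ff8800 means engrave at S335, F2938. After flipping Y the toolpath is (84.810,14.610) → (85.498,52.565) → (73.297,81.913) → (48.206,102.654).

Shape 2 is a open polyline drawn with `<path>`. Its stroke #ff8800 means engrave at S335, F2938. After flipping Y the toolpath is (43.091,15.458) → (18.910,32.955) → (37.761,57.924) → (107.335,51.488) → (62.838,57.457).

Shape 3 is a cubic bezier drawn with `<path>`. Its stroke #ff8800 means engrave at S335, F2938. After flipping Y the toolpath is (99.605,30.266) → (118.220,48.024) → (126.550,95.200) → (113.240,110.638).

Shape 4 is a cubic bezier drawn with `<path>`. Its stroke #0000ff means score at S528, F1741. After flipping Y the toolpath is (71.334,107.057) → (59.679,109.437) → (39.755,113.034) → (14.750,123.155).

Shape 5 is a regular polygon drawn with `<path>`. Its stroke #0000ff means score at S528, F1741. After flipping Y the toolpath is (53.510,21.270) → (51.060,62.949) → (85.930,85.911) → (123.250,67.194) → (125.700,25.515) → (90.830,2.553) → (53.510,21.270), returning to the start.

Shape 6 is a closed polygon drawn with `<polygon>`. Its stroke #ff8800 means engrave at S335, F2938. After flipping Y the toolpath is (117.657,25.366) → (90.710,86.300) → (91.691,9.061) → (117.657,25.366), returning to the start.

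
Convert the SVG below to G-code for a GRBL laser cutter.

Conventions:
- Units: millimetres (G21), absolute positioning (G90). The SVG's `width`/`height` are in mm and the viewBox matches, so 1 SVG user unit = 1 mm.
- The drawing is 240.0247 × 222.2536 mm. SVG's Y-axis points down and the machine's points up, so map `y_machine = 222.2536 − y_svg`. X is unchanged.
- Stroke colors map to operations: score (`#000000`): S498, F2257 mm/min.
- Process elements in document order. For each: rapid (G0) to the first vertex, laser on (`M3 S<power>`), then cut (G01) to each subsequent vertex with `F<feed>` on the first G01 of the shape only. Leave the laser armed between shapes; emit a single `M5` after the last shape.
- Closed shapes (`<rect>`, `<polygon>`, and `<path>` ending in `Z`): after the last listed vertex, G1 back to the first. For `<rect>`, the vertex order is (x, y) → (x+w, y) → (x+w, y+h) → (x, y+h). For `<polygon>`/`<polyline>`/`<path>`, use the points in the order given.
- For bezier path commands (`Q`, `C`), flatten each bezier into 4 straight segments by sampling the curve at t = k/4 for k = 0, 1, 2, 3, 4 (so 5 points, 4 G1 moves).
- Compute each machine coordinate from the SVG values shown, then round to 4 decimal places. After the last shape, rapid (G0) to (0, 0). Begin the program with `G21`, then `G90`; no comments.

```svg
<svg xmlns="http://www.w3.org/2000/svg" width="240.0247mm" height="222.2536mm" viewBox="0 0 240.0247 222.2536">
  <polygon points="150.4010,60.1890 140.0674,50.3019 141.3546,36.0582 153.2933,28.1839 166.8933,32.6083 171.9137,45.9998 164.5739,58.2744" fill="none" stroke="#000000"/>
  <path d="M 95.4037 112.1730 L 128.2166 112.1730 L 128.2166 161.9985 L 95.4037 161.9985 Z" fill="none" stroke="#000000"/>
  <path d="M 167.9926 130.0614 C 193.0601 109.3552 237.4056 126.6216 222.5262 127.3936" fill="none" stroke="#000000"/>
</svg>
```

Since the viewBox matches the mm dimensions, user units are millimetres directly. The only transform is the Y-flip y_m = 222.2536 − y_svg.

Shape 1 is a regular polygon drawn with `<polygon>`. Its stroke #000000 means score at S498, F2257. After flipping Y the toolpath is (150.4010,162.0646) → (140.0674,171.9517) → (141.3546,186.1954) → (153.2933,194.0697) → (166.8933,189.6453) → (171.9137,176.2538) → (164.5739,163.9792) → (150.4010,162.0646), returning to the start.

Shape 2 is a rectangle drawn with `<path>`. Its stroke #000000 means score at S498, F2257. After flipping Y the toolpath is (95.4037,110.0806) → (128.2166,110.0806) → (128.2166,60.2551) → (95.4037,60.2551) → (95.4037,110.0806), returning to the start.

Shape 3 is a cubic bezier drawn with `<path>`. Its stroke #000000 means score at S498, F2257. After flipping Y the toolpath is (167.9926,92.1922) → (189.1812,101.4530) → (210.2395,101.5804) → (223.8077,97.6807) → (222.5262,94.8600).

G21
G90
G0 X150.4010 Y162.0646
M3 S498
G01 X140.0674 Y171.9517 F2257
G01 X141.3546 Y186.1954
G01 X153.2933 Y194.0697
G01 X166.8933 Y189.6453
G01 X171.9137 Y176.2538
G01 X164.5739 Y163.9792
G01 X150.4010 Y162.0646
G0 X95.4037 Y110.0806
M3 S498
G01 X128.2166 Y110.0806 F2257
G01 X128.2166 Y60.2551
G01 X95.4037 Y60.2551
G01 X95.4037 Y110.0806
G0 X167.9926 Y92.1922
M3 S498
G01 X189.1812 Y101.4530 F2257
G01 X210.2395 Y101.5804
G01 X223.8077 Y97.6807
G01 X222.5262 Y94.8600
M5
G0 X0.0000 Y0.0000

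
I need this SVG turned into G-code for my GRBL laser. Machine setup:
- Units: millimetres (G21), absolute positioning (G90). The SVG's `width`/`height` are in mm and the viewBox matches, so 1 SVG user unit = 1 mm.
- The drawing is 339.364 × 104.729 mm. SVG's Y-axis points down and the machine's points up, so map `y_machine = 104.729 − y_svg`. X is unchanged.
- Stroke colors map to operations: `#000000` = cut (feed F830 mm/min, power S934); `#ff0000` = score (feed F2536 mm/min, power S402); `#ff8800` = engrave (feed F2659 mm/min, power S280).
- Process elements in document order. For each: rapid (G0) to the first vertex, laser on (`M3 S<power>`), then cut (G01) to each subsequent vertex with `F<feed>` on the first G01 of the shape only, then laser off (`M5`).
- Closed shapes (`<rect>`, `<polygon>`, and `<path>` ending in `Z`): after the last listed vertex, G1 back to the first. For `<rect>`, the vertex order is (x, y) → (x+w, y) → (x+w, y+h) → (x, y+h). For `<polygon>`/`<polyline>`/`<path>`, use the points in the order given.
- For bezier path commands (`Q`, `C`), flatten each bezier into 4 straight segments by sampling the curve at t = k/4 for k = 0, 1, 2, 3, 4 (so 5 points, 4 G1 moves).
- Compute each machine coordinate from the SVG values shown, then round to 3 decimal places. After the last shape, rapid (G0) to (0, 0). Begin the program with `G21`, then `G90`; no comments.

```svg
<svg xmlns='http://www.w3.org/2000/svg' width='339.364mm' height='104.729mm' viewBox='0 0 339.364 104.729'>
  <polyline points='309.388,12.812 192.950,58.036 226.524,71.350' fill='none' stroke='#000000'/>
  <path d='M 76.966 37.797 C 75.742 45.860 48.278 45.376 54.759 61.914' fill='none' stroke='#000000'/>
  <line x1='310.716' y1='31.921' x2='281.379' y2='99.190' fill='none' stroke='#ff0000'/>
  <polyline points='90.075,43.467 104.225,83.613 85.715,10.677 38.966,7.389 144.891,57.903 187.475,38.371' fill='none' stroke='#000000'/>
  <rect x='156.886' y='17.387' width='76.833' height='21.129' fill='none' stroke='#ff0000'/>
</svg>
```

1 u = 1 mm; y_m = 104.729 − y.

[1] `<polyline>` open polyline, #000000→cut S934 F830: (309.388,91.917) → (192.950,46.693) → (226.524,33.379)

[2] `<path>` cubic bezier, #000000→cut S934 F830: (76.966,66.932) → (72.068,62.088) → (62.973,58.052) → (55.323,52.426) → (54.759,42.815)

[3] `<line>` line segment, #ff0000→score S402 F2536: (310.716,72.808) → (281.379,5.539)

[4] `<polyline>` open polyline, #000000→cut S934 F830: (90.075,61.262) → (104.225,21.116) → (85.715,94.052) → (38.966,97.340) → (144.891,46.826) → (187.475,66.358)

[5] `<rect>` rectangle, #ff0000→score S402 F2536: (156.886,87.342) → (233.719,87.342) → (233.719,66.213) → (156.886,66.213) → (156.886,87.342) (closed)

G21
G90
G0 X309.388 Y91.917
M3 S934
G01 X192.950 Y46.693 F830
G01 X226.524 Y33.379
M5
G0 X76.966 Y66.932
M3 S934
G01 X72.068 Y62.088 F830
G01 X62.973 Y58.052
G01 X55.323 Y52.426
G01 X54.759 Y42.815
M5
G0 X310.716 Y72.808
M3 S402
G01 X281.379 Y5.539 F2536
M5
G0 X90.075 Y61.262
M3 S934
G01 X104.225 Y21.116 F830
G01 X85.715 Y94.052
G01 X38.966 Y97.340
G01 X144.891 Y46.826
G01 X187.475 Y66.358
M5
G0 X156.886 Y87.342
M3 S402
G01 X233.719 Y87.342 F2536
G01 X233.719 Y66.213
G01 X156.886 Y66.213
G01 X156.886 Y87.342
M5
G0 X0.000 Y0.000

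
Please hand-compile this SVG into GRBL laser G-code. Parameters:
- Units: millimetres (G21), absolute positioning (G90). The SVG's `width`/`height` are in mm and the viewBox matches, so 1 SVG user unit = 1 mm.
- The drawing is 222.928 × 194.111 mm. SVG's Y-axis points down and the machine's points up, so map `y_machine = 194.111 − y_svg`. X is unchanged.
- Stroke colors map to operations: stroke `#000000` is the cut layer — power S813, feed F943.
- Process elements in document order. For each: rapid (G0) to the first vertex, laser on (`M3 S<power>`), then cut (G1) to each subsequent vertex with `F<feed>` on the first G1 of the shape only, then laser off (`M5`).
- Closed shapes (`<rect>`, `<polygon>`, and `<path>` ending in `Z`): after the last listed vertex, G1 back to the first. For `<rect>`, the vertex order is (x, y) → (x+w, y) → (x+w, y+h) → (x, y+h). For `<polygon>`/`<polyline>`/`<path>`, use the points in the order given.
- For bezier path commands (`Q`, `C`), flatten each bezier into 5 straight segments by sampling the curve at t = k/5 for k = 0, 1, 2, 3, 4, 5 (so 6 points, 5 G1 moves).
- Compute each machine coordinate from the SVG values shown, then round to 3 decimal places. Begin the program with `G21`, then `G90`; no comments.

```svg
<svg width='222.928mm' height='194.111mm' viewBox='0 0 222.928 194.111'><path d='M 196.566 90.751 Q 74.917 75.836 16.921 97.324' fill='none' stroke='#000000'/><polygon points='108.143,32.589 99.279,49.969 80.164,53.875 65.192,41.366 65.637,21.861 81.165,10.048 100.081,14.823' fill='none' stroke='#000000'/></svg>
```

1 u = 1 mm; y_m = 194.111 − y.

[1] `<path>` quadratic bezier, #000000→cut S813 F943: (196.566,103.360) → (150.453,107.870) → (109.431,109.468) → (73.502,108.153) → (42.666,103.926) → (16.921,96.787)

[2] `<polygon>` regular polygon, #000000→cut S813 F943: (108.143,161.522) → (99.279,144.142) → (80.164,140.236) → (65.192,152.745) → (65.637,172.250) → (81.165,184.063) → (100.081,179.288) → (108.143,161.522) (closed)

G21
G90
G0 X196.566 Y103.360
M3 S813
G1 X150.453 Y107.870 F943
G1 X109.431 Y109.468
G1 X73.502 Y108.153
G1 X42.666 Y103.926
G1 X16.921 Y96.787
M5
G0 X108.143 Y161.522
M3 S813
G1 X99.279 Y144.142 F943
G1 X80.164 Y140.236
G1 X65.192 Y152.745
G1 X65.637 Y172.250
G1 X81.165 Y184.063
G1 X100.081 Y179.288
G1 X108.143 Y161.522
M5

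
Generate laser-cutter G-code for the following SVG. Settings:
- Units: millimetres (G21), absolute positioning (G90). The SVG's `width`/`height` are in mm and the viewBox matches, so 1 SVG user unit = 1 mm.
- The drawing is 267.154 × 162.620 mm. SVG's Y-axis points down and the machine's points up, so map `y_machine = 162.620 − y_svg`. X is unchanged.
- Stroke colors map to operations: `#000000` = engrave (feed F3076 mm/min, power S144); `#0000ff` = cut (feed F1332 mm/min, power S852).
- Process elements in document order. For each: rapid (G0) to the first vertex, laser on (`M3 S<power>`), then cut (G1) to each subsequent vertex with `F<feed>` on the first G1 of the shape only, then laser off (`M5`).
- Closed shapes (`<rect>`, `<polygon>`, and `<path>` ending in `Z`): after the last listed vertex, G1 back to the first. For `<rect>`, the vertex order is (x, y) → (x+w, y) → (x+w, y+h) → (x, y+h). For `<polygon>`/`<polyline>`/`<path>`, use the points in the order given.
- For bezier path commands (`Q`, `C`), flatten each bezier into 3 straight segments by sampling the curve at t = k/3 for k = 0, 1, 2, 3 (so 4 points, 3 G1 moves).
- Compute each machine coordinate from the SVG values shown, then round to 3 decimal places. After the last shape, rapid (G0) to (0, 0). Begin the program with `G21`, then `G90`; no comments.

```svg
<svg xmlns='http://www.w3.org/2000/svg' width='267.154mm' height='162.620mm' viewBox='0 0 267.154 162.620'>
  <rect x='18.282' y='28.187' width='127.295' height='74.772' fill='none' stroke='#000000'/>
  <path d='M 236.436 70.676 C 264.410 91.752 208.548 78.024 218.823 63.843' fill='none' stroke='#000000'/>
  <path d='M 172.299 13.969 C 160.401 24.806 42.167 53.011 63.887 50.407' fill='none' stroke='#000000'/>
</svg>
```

G21
G90
G0 X18.282 Y134.433
M3 S144
G1 X145.577 Y134.433 F3076
G1 X145.577 Y59.661
G1 X18.282 Y59.661
G1 X18.282 Y134.433
M5
G0 X236.436 Y91.944
M3 S144
G1 X242.019 Y81.197 F3076
G1 X225.039 Y86.019
G1 X218.823 Y98.777
M5
G0 X172.299 Y148.651
M3 S144
G1 X134.078 Y133.809 F3076
G1 X79.696 Y118.094
G1 X63.887 Y112.213
M5
G0 X0.000 Y0.000

Since the viewBox matches the mm dimensions, user units are millimetres directly. The only transform is the Y-flip y_m = 162.620 − y_svg.

Shape 1 is a rectangle drawn with `<rect>`. Its stroke #000000 means engrave at S144, F3076. After flipping Y the toolpath is (18.282,134.433) → (145.577,134.433) → (145.577,59.661) → (18.282,59.661) → (18.282,134.433), returning to the start.

Shape 2 is a cubic bezier drawn with `<path>`. Its stroke #000000 means engrave at S144, F3076. After flipping Y the toolpath is (236.436,91.944) → (242.019,81.197) → (225.039,86.019) → (218.823,98.777).

Shape 3 is a cubic bezier drawn with `<path>`. Its stroke #000000 means engrave at S144, F3076. After flipping Y the toolpath is (172.299,148.651) → (134.078,133.809) → (79.696,118.094) → (63.887,112.213).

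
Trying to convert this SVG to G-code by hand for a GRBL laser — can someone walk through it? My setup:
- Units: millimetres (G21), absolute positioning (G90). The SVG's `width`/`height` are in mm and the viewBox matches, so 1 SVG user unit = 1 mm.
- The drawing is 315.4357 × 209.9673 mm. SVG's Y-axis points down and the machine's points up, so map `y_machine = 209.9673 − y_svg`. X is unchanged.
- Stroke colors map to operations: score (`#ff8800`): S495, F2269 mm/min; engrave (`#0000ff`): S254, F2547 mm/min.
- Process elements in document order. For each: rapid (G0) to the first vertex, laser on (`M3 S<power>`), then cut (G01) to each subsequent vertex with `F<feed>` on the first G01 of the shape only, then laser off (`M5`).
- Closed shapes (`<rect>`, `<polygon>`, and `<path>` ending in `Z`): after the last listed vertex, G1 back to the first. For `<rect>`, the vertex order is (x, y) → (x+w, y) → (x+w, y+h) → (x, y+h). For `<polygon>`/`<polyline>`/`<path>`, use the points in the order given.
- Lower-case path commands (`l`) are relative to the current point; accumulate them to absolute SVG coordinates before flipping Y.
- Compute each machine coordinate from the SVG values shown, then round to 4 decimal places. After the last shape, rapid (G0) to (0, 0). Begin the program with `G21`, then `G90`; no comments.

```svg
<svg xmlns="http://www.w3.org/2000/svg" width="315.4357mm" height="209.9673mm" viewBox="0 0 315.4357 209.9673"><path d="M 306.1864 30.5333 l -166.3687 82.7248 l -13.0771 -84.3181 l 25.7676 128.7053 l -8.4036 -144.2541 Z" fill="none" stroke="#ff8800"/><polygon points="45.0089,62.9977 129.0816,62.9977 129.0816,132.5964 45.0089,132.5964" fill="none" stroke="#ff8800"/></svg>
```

G21
G90
G0 X306.1864 Y179.4340
M3 S495
G01 X139.8177 Y96.7092 F2269
G01 X126.7406 Y181.0273
G01 X152.5082 Y52.3220
G01 X144.1046 Y196.5761
G01 X306.1864 Y179.4340
M5
G0 X45.0089 Y146.9696
M3 S495
G01 X129.0816 Y146.9696 F2269
G01 X129.0816 Y77.3709
G01 X45.0089 Y77.3709
G01 X45.0089 Y146.9696
M5
G0 X0.0000 Y0.0000

1 u = 1 mm; y_m = 209.9673 − y.

[1] `<path>` closed polygon, #ff8800→score S495 F2269: (306.1864,179.4340) → (139.8177,96.7092) → (126.7406,181.0273) → (152.5082,52.3220) → (144.1046,196.5761) → (306.1864,179.4340) (closed)

[2] `<polygon>` rectangle, #ff8800→score S495 F2269: (45.0089,146.9696) → (129.0816,146.9696) → (129.0816,77.3709) → (45.0089,77.3709) → (45.0089,146.9696) (closed)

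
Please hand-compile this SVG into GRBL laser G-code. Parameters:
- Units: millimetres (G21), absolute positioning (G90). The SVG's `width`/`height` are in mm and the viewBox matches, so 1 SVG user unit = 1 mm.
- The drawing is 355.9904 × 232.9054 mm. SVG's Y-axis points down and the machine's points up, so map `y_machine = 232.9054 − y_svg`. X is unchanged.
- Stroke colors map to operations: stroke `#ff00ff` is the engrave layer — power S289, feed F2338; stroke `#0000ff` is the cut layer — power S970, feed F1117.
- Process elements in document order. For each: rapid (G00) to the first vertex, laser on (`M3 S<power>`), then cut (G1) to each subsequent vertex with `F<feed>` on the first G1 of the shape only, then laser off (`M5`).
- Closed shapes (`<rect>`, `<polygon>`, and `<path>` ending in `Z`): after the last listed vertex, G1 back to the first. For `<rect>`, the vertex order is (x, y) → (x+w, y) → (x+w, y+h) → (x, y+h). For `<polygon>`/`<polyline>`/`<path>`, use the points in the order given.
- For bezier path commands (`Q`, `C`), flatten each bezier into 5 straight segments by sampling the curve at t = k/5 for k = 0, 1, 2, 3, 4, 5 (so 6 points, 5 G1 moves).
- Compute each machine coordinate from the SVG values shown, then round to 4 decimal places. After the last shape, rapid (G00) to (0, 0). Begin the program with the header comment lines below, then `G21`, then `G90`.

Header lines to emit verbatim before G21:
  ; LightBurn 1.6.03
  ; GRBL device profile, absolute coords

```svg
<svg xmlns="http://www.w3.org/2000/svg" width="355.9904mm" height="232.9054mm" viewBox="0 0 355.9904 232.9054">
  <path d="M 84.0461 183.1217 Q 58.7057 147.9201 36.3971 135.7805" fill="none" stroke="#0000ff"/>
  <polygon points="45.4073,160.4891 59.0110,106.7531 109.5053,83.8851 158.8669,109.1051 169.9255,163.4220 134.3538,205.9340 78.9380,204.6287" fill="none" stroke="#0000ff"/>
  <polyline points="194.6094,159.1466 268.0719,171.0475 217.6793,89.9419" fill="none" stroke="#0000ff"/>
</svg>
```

; LightBurn 1.6.03
; GRBL device profile, absolute coords
G21
G90
G00 X84.0461 Y49.7837
M3 S970
G1 X74.0312 Y62.9419 F1117
G1 X64.2589 Y74.2551
G1 X54.7291 Y83.7233
G1 X45.4418 Y91.3466
G1 X36.3971 Y97.1249
M5
G00 X45.4073 Y72.4163
M3 S970
G1 X59.0110 Y126.1523 F1117
G1 X109.5053 Y149.0203
G1 X158.8669 Y123.8003
G1 X169.9255 Y69.4834
G1 X134.3538 Y26.9714
G1 X78.9380 Y28.2767
G1 X45.4073 Y72.4163
M5
G00 X194.6094 Y73.7588
M3 S970
G1 X268.0719 Y61.8579 F1117
G1 X217.6793 Y142.9635
M5
G00 X0.0000 Y0.0000

Since the viewBox matches the mm dimensions, user units are millimetres directly. The only transform is the Y-flip y_m = 232.9054 − y_svg.

Shape 1 is a quadratic bezier drawn with `<path>`. Its stroke #0000ff means cut at S970, F1117. After flipping Y the toolpath is (84.0461,49.7837) → (74.0312,62.9419) → (64.2589,74.2551) → (54.7291,83.7233) → (45.4418,91.3466) → (36.3971,97.1249).

Shape 2 is a regular polygon drawn with `<polygon>`. Its stroke #0000ff means cut at S970, F1117. After flipping Y the toolpath is (45.4073,72.4163) → (59.0110,126.1523) → (109.5053,149.0203) → (158.8669,123.8003) → (169.9255,69.4834) → (134.3538,26.9714) → (78.9380,28.2767) → (45.4073,72.4163), returning to the start.

Shape 3 is a open polyline drawn with `<polyline>`. Its stroke #0000ff means cut at S970, F1117. After flipping Y the toolpath is (194.6094,73.7588) → (268.0719,61.8579) → (217.6793,142.9635).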